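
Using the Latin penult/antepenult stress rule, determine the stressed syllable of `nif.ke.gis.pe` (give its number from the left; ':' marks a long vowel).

Classical Latin: stress the penult if heavy (long vowel or closed), else the antepenult.
Weights: 2 ke L, 3 gis H, 4 pe L.
The penult (syllable 3, gis) is heavy, so it takes stress.
Stress on syllable 3: nif.ke.ˈgis.pe.

3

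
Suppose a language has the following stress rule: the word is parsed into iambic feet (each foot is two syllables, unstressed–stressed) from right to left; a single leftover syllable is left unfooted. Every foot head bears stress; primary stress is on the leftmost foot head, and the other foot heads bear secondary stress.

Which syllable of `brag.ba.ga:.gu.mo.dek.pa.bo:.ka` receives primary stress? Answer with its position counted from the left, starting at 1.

Parse right to left into iambic (σˈσ) feet: brag (ba.ˈga:) (gu.ˈmo) (dek.ˈpa) (bo:.ˈka). Syllable 1 is left unfooted.
Foot heads (stressed positions): 3, 5, 7, 9.
End Rule Leftmost: primary stress on the leftmost head = syllable 3.
Primary stress: syllable 3 → brag.ba.ˈga:.gu.mo.dek.pa.bo:.ka.

3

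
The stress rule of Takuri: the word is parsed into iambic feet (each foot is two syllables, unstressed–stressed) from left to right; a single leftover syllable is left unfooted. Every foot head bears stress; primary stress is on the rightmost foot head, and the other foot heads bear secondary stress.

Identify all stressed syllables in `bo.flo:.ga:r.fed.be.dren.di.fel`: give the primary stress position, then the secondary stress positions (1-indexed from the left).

primary 8, secondary 2, 4, 6

Parse left to right into iambic (σˈσ) feet: (bo.ˈflo:) (ga:r.ˈfed) (be.ˈdren) (di.ˈfel).
Foot heads (stressed positions): 2, 4, 6, 8.
End Rule Rightmost: primary stress on the rightmost head = syllable 8.
Secondary stress on 2, 4, 6: bo.ˌflo:.ga:r.ˌfed.be.ˌdren.di.ˈfel.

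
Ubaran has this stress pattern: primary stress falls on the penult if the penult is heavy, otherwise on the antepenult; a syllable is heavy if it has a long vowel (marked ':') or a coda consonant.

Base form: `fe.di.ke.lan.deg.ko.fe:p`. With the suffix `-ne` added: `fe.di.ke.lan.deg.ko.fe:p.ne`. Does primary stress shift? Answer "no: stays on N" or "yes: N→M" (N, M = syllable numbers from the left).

Base `fe.di.ke.lan.deg.ko.fe:p` (7 syllables):
  Weights: 5 deg H, 6 ko L, 7 fe:p H.
  The penult (syllable 6, ko) is light, so stress falls on the antepenult (syllable 5, deg).
  → primary stress on syllable 5.
Suffixed `fe.di.ke.lan.deg.ko.fe:p.ne` (8 syllables):
  Weights: 6 ko L, 7 fe:p H, 8 ne L.
  The penult (syllable 7, fe:p) is heavy, so it takes stress.
  → primary stress on syllable 7.

yes: 5→7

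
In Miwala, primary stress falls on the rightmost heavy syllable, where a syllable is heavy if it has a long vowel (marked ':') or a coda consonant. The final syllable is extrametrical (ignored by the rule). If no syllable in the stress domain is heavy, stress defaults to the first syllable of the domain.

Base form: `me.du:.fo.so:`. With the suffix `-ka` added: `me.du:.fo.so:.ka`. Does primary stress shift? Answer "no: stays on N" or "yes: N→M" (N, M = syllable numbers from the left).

Base `me.du:.fo.so:` (4 syllables):
  The final syllable (4, so:) is extrametrical; the stress domain is syllables 1–3.
  Weights: 1 me L, 2 du: H, 3 fo L.
  Heavy syllables in the domain: 2. The rightmost is syllable 2 (du:).
  → primary stress on syllable 2.
Suffixed `me.du:.fo.so:.ka` (5 syllables):
  The final syllable (5, ka) is extrametrical; the stress domain is syllables 1–4.
  Weights: 1 me L, 2 du: H, 3 fo L, 4 so: H.
  Heavy syllables in the domain: 2, 4. The rightmost is syllable 4 (so:).
  → primary stress on syllable 4.

yes: 2→4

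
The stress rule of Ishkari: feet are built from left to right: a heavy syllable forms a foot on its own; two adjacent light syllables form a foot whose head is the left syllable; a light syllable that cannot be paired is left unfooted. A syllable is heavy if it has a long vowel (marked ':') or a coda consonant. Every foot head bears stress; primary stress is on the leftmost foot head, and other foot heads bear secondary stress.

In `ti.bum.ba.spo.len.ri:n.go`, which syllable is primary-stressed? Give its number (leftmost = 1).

Weights: 1 ti L, 2 bum H, 3 ba L, 4 spo L, 5 len H, 6 ri:n H, 7 go L.
Parse left to right (heavy = foot alone; LL = one foot; stranded L unfooted): ti (ˈbum) (ˈba.spo) (ˈlen) (ˈri:n) go.
Foot heads: 2, 3, 5, 6.
Primary stress on the leftmost head = syllable 2.
Primary stress: syllable 2 → ti.ˈbum.ba.spo.len.ri:n.go.

2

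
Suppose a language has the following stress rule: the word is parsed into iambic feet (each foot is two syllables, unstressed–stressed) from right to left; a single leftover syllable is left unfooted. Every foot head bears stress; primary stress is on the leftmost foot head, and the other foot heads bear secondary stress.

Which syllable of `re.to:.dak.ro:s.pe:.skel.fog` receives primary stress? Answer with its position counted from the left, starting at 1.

Parse right to left into iambic (σˈσ) feet: re (to:.ˈdak) (ro:s.ˈpe:) (skel.ˈfog). Syllable 1 is left unfooted.
Foot heads (stressed positions): 3, 5, 7.
End Rule Leftmost: primary stress on the leftmost head = syllable 3.
Primary stress: syllable 3 → re.to:.ˈdak.ro:s.pe:.skel.fog.

3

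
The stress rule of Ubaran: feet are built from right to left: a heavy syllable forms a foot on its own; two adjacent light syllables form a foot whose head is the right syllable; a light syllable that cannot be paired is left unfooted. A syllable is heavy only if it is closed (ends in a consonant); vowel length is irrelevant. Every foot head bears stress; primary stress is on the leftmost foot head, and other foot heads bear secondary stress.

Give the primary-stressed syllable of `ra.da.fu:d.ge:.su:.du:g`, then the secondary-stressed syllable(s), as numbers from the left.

primary 2, secondary 3, 5, 6

Weights: 1 ra L, 2 da L, 3 fu:d H, 4 ge: L, 5 su: L, 6 du:g H.
Parse right to left (heavy = foot alone; LL = one foot; stranded L unfooted): (ra.ˈda) (ˈfu:d) (ge:.ˈsu:) (ˈdu:g).
Foot heads: 2, 3, 5, 6.
Primary stress on the leftmost head = syllable 2.
Secondary stress on 3, 5, 6: ra.ˈda.ˌfu:d.ge:.ˌsu:.ˌdu:g.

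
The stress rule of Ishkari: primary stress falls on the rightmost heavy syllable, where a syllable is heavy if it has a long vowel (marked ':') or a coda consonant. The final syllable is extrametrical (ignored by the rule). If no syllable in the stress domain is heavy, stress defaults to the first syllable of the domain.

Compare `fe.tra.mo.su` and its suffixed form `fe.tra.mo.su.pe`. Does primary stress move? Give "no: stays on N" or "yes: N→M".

Base `fe.tra.mo.su` (4 syllables):
  The final syllable (4, su) is extrametrical; the stress domain is syllables 1–3.
  Weights: 1 fe L, 2 tra L, 3 mo L.
  No heavy syllable in the domain; default to the first syllable of the domain = syllable 1.
  → primary stress on syllable 1.
Suffixed `fe.tra.mo.su.pe` (5 syllables):
  The final syllable (5, pe) is extrametrical; the stress domain is syllables 1–4.
  Weights: 1 fe L, 2 tra L, 3 mo L, 4 su L.
  No heavy syllable in the domain; default to the first syllable of the domain = syllable 1.
  → primary stress on syllable 1.

no: stays on 1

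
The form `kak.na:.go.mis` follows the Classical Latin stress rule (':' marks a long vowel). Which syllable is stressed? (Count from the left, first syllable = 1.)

Classical Latin: stress the penult if heavy (long vowel or closed), else the antepenult.
Weights: 2 na: H, 3 go L, 4 mis H.
The penult (syllable 3, go) is light, so stress falls on the antepenult (syllable 2, na:).
Stress on syllable 2: kak.ˈna:.go.mis.

2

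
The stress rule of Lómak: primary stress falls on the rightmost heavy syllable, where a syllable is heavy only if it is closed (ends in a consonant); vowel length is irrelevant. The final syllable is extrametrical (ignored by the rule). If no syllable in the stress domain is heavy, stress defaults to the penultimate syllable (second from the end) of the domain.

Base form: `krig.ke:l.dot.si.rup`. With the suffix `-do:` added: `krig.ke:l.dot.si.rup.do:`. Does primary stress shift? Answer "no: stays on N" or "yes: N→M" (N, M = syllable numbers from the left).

yes: 3→5

Base `krig.ke:l.dot.si.rup` (5 syllables):
  The final syllable (5, rup) is extrametrical; the stress domain is syllables 1–4.
  Weights: 1 krig H, 2 ke:l H, 3 dot H, 4 si L.
  Heavy syllables in the domain: 1, 2, 3. The rightmost is syllable 3 (dot).
  → primary stress on syllable 3.
Suffixed `krig.ke:l.dot.si.rup.do:` (6 syllables):
  The final syllable (6, do:) is extrametrical; the stress domain is syllables 1–5.
  Weights: 1 krig H, 2 ke:l H, 3 dot H, 4 si L, 5 rup H.
  Heavy syllables in the domain: 1, 2, 3, 5. The rightmost is syllable 5 (rup).
  → primary stress on syllable 5.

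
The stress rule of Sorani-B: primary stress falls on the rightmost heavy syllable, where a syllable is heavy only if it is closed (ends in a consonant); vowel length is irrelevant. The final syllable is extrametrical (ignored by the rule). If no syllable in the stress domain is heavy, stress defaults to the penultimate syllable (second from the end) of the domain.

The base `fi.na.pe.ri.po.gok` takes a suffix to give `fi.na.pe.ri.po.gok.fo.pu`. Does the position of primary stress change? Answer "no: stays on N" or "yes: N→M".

yes: 4→6

Base `fi.na.pe.ri.po.gok` (6 syllables):
  The final syllable (6, gok) is extrametrical; the stress domain is syllables 1–5.
  Weights: 1 fi L, 2 na L, 3 pe L, 4 ri L, 5 po L.
  No heavy syllable in the domain; default to the penultimate syllable (second from the end) of the domain = syllable 4.
  → primary stress on syllable 4.
Suffixed `fi.na.pe.ri.po.gok.fo.pu` (8 syllables):
  The final syllable (8, pu) is extrametrical; the stress domain is syllables 1–7.
  Weights: 1 fi L, 2 na L, 3 pe L, 4 ri L, 5 po L, 6 gok H, 7 fo L.
  Heavy syllables in the domain: 6. The rightmost is syllable 6 (gok).
  → primary stress on syllable 6.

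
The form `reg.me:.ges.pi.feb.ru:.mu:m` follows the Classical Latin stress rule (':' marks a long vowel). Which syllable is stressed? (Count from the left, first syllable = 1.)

Classical Latin: stress the penult if heavy (long vowel or closed), else the antepenult.
Weights: 5 feb H, 6 ru: H, 7 mu:m H.
The penult (syllable 6, ru:) is heavy, so it takes stress.
Stress on syllable 6: reg.me:.ges.pi.feb.ˈru:.mu:m.

6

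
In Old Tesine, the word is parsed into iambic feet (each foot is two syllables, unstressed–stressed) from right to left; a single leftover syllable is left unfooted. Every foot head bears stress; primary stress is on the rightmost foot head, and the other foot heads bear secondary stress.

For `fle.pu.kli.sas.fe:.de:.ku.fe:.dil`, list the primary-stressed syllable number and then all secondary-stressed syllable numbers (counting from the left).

Parse right to left into iambic (σˈσ) feet: fle (pu.ˈkli) (sas.ˈfe:) (de:.ˈku) (fe:.ˈdil). Syllable 1 is left unfooted.
Foot heads (stressed positions): 3, 5, 7, 9.
End Rule Rightmost: primary stress on the rightmost head = syllable 9.
Secondary stress on 3, 5, 7: fle.pu.ˌkli.sas.ˌfe:.de:.ˌku.fe:.ˈdil.

primary 9, secondary 3, 5, 7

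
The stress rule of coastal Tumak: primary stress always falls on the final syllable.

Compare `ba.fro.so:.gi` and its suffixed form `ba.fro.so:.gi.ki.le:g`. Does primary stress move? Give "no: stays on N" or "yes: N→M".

yes: 4→6

Base `ba.fro.so:.gi` (4 syllables):
  The word has 4 syllables; the final syllable is syllable 4 (gi).
  → primary stress on syllable 4.
Suffixed `ba.fro.so:.gi.ki.le:g` (6 syllables):
  The word has 6 syllables; the final syllable is syllable 6 (le:g).
  → primary stress on syllable 6.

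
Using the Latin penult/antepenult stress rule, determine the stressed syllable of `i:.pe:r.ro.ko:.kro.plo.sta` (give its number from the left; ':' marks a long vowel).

Classical Latin: stress the penult if heavy (long vowel or closed), else the antepenult.
Weights: 5 kro L, 6 plo L, 7 sta L.
The penult (syllable 6, plo) is light, so stress falls on the antepenult (syllable 5, kro).
Stress on syllable 5: i:.pe:r.ro.ko:.ˈkro.plo.sta.

5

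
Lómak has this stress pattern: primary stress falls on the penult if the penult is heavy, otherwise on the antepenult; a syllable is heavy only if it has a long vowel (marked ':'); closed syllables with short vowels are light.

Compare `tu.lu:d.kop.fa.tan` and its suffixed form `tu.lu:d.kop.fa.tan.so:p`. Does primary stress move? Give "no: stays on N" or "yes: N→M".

Base `tu.lu:d.kop.fa.tan` (5 syllables):
  Weights: 3 kop L, 4 fa L, 5 tan L.
  The penult (syllable 4, fa) is light, so stress falls on the antepenult (syllable 3, kop).
  → primary stress on syllable 3.
Suffixed `tu.lu:d.kop.fa.tan.so:p` (6 syllables):
  Weights: 4 fa L, 5 tan L, 6 so:p H.
  The penult (syllable 5, tan) is light, so stress falls on the antepenult (syllable 4, fa).
  → primary stress on syllable 4.

yes: 3→4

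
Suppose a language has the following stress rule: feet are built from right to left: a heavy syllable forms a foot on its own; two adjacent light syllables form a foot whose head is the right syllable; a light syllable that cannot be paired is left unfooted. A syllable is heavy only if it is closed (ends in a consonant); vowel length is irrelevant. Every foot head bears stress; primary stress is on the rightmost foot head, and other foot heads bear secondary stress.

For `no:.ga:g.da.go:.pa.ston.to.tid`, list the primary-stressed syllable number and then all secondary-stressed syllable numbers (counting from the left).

primary 8, secondary 2, 5, 6

Weights: 1 no: L, 2 ga:g H, 3 da L, 4 go: L, 5 pa L, 6 ston H, 7 to L, 8 tid H.
Parse right to left (heavy = foot alone; LL = one foot; stranded L unfooted): no: (ˈga:g) da (go:.ˈpa) (ˈston) to (ˈtid).
Foot heads: 2, 5, 6, 8.
Primary stress on the rightmost head = syllable 8.
Secondary stress on 2, 5, 6: no:.ˌga:g.da.go:.ˌpa.ˌston.to.ˈtid.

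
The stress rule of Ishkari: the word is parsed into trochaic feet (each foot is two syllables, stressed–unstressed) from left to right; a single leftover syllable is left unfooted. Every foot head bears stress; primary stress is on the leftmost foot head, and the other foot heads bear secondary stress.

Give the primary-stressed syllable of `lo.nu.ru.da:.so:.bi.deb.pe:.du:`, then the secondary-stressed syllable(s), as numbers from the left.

Parse left to right into trochaic (ˈσσ) feet: (ˈlo.nu) (ˈru.da:) (ˈso:.bi) (ˈdeb.pe:) du:. Syllable 9 is left unfooted.
Foot heads (stressed positions): 1, 3, 5, 7.
End Rule Leftmost: primary stress on the leftmost head = syllable 1.
Secondary stress on 3, 5, 7: ˈlo.nu.ˌru.da:.ˌso:.bi.ˌdeb.pe:.du:.

primary 1, secondary 3, 5, 7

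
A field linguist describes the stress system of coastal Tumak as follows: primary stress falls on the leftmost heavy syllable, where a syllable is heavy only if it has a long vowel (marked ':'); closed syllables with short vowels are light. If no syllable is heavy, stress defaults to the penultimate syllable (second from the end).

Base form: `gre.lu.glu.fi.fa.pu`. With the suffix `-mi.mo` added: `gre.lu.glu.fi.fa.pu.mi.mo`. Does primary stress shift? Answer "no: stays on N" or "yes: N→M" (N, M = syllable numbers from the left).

Base `gre.lu.glu.fi.fa.pu` (6 syllables):
  Weights: 1 gre L, 2 lu L, 3 glu L, 4 fi L, 5 fa L, 6 pu L.
  No heavy syllable in the domain; default to the penultimate syllable (second from the end) = syllable 5.
  → primary stress on syllable 5.
Suffixed `gre.lu.glu.fi.fa.pu.mi.mo` (8 syllables):
  Weights: 1 gre L, 2 lu L, 3 glu L, 4 fi L, 5 fa L, 6 pu L, 7 mi L, 8 mo L.
  No heavy syllable in the domain; default to the penultimate syllable (second from the end) = syllable 7.
  → primary stress on syllable 7.

yes: 5→7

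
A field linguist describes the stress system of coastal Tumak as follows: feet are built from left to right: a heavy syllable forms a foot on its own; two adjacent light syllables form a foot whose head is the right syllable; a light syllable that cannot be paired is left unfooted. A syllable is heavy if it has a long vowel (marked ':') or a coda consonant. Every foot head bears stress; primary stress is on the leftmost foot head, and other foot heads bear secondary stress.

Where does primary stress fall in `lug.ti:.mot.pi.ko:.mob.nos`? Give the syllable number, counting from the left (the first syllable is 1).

Weights: 1 lug H, 2 ti: H, 3 mot H, 4 pi L, 5 ko: H, 6 mob H, 7 nos H.
Parse left to right (heavy = foot alone; LL = one foot; stranded L unfooted): (ˈlug) (ˈti:) (ˈmot) pi (ˈko:) (ˈmob) (ˈnos).
Foot heads: 1, 2, 3, 5, 6, 7.
Primary stress on the leftmost head = syllable 1.
Primary stress: syllable 1 → ˈlug.ti:.mot.pi.ko:.mob.nos.

1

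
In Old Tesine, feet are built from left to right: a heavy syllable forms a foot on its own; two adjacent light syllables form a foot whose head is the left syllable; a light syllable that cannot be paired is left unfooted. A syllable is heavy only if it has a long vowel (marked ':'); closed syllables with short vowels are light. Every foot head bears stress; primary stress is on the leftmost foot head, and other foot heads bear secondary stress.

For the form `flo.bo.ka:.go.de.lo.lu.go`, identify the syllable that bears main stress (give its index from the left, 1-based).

1

Weights: 1 flo L, 2 bo L, 3 ka: H, 4 go L, 5 de L, 6 lo L, 7 lu L, 8 go L.
Parse left to right (heavy = foot alone; LL = one foot; stranded L unfooted): (ˈflo.bo) (ˈka:) (ˈgo.de) (ˈlo.lu) go.
Foot heads: 1, 3, 4, 6.
Primary stress on the leftmost head = syllable 1.
Primary stress: syllable 1 → ˈflo.bo.ka:.go.de.lo.lu.go.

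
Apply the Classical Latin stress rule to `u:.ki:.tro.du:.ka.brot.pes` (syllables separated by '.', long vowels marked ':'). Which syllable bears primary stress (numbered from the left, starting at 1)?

Classical Latin: stress the penult if heavy (long vowel or closed), else the antepenult.
Weights: 5 ka L, 6 brot H, 7 pes H.
The penult (syllable 6, brot) is heavy, so it takes stress.
Stress on syllable 6: u:.ki:.tro.du:.ka.ˈbrot.pes.

6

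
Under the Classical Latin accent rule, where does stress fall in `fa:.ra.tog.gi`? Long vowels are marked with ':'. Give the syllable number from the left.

3

Classical Latin: stress the penult if heavy (long vowel or closed), else the antepenult.
Weights: 2 ra L, 3 tog H, 4 gi L.
The penult (syllable 3, tog) is heavy, so it takes stress.
Stress on syllable 3: fa:.ra.ˈtog.gi.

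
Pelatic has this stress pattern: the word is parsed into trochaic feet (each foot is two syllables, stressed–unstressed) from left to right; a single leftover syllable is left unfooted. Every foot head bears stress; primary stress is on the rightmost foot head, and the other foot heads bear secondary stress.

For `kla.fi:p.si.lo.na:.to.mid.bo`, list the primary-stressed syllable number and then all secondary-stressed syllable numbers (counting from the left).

primary 7, secondary 1, 3, 5

Parse left to right into trochaic (ˈσσ) feet: (ˈkla.fi:p) (ˈsi.lo) (ˈna:.to) (ˈmid.bo).
Foot heads (stressed positions): 1, 3, 5, 7.
End Rule Rightmost: primary stress on the rightmost head = syllable 7.
Secondary stress on 1, 3, 5: ˌkla.fi:p.ˌsi.lo.ˌna:.to.ˈmid.bo.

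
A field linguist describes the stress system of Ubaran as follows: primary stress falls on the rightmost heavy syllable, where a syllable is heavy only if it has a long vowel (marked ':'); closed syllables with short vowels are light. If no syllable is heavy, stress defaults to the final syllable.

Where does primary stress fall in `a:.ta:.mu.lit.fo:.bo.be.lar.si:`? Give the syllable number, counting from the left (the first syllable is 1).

9

Weights: 1 a: H, 2 ta: H, 3 mu L, 4 lit L, 5 fo: H, 6 bo L, 7 be L, 8 lar L, 9 si: H.
Heavy syllables in the domain: 1, 2, 5, 9. The rightmost is syllable 9 (si:).
Primary stress: syllable 9 → a:.ta:.mu.lit.fo:.bo.be.lar.ˈsi:.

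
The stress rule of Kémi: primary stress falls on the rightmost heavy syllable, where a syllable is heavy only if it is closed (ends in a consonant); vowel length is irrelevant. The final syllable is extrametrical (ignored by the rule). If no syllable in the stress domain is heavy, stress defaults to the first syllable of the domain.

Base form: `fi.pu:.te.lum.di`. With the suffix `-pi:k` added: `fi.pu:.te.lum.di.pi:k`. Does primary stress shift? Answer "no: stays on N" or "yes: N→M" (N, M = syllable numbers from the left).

Base `fi.pu:.te.lum.di` (5 syllables):
  The final syllable (5, di) is extrametrical; the stress domain is syllables 1–4.
  Weights: 1 fi L, 2 pu: L, 3 te L, 4 lum H.
  Heavy syllables in the domain: 4. The rightmost is syllable 4 (lum).
  → primary stress on syllable 4.
Suffixed `fi.pu:.te.lum.di.pi:k` (6 syllables):
  The final syllable (6, pi:k) is extrametrical; the stress domain is syllables 1–5.
  Weights: 1 fi L, 2 pu: L, 3 te L, 4 lum H, 5 di L.
  Heavy syllables in the domain: 4. The rightmost is syllable 4 (lum).
  → primary stress on syllable 4.

no: stays on 4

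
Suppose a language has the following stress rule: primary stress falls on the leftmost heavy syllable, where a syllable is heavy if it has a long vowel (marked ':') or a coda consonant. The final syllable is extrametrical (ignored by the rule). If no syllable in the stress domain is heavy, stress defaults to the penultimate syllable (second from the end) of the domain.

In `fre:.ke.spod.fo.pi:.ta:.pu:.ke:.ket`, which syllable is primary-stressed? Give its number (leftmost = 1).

1

The final syllable (9, ket) is extrametrical; the stress domain is syllables 1–8.
Weights: 1 fre: H, 2 ke L, 3 spod H, 4 fo L, 5 pi: H, 6 ta: H, 7 pu: H, 8 ke: H.
Heavy syllables in the domain: 1, 3, 5, 6, 7, 8. The leftmost is syllable 1 (fre:).
Primary stress: syllable 1 → ˈfre:.ke.spod.fo.pi:.ta:.pu:.ke:.ket.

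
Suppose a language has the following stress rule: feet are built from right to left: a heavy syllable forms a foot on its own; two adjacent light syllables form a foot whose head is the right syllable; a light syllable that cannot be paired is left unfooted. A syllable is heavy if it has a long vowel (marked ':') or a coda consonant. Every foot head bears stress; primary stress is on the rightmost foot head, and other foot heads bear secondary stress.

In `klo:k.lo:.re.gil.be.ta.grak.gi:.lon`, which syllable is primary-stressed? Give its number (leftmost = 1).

Weights: 1 klo:k H, 2 lo: H, 3 re L, 4 gil H, 5 be L, 6 ta L, 7 grak H, 8 gi: H, 9 lon H.
Parse right to left (heavy = foot alone; LL = one foot; stranded L unfooted): (ˈklo:k) (ˈlo:) re (ˈgil) (be.ˈta) (ˈgrak) (ˈgi:) (ˈlon).
Foot heads: 1, 2, 4, 6, 7, 8, 9.
Primary stress on the rightmost head = syllable 9.
Primary stress: syllable 9 → klo:k.lo:.re.gil.be.ta.grak.gi:.ˈlon.

9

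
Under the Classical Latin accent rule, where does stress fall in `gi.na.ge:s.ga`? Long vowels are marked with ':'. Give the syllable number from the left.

3

Classical Latin: stress the penult if heavy (long vowel or closed), else the antepenult.
Weights: 2 na L, 3 ge:s H, 4 ga L.
The penult (syllable 3, ge:s) is heavy, so it takes stress.
Stress on syllable 3: gi.na.ˈge:s.ga.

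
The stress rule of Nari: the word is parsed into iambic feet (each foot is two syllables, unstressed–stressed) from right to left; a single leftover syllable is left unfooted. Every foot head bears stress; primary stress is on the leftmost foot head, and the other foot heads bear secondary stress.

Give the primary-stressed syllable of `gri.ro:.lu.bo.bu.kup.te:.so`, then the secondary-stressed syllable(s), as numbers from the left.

primary 2, secondary 4, 6, 8

Parse right to left into iambic (σˈσ) feet: (gri.ˈro:) (lu.ˈbo) (bu.ˈkup) (te:.ˈso).
Foot heads (stressed positions): 2, 4, 6, 8.
End Rule Leftmost: primary stress on the leftmost head = syllable 2.
Secondary stress on 4, 6, 8: gri.ˈro:.lu.ˌbo.bu.ˌkup.te:.ˌso.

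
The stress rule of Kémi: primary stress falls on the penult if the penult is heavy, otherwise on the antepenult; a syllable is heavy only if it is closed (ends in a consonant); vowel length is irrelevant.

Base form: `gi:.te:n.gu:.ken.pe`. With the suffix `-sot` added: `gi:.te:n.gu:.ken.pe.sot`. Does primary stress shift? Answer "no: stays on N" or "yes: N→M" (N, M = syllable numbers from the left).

Base `gi:.te:n.gu:.ken.pe` (5 syllables):
  Weights: 3 gu: L, 4 ken H, 5 pe L.
  The penult (syllable 4, ken) is heavy, so it takes stress.
  → primary stress on syllable 4.
Suffixed `gi:.te:n.gu:.ken.pe.sot` (6 syllables):
  Weights: 4 ken H, 5 pe L, 6 sot H.
  The penult (syllable 5, pe) is light, so stress falls on the antepenult (syllable 4, ken).
  → primary stress on syllable 4.

no: stays on 4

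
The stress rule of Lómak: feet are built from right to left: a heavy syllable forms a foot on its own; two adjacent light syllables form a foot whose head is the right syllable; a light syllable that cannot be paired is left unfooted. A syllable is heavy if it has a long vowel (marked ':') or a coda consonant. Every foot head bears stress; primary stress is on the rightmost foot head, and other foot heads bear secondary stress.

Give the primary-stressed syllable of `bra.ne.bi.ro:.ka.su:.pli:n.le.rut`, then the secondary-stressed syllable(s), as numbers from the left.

Weights: 1 bra L, 2 ne L, 3 bi L, 4 ro: H, 5 ka L, 6 su: H, 7 pli:n H, 8 le L, 9 rut H.
Parse right to left (heavy = foot alone; LL = one foot; stranded L unfooted): bra (ne.ˈbi) (ˈro:) ka (ˈsu:) (ˈpli:n) le (ˈrut).
Foot heads: 3, 4, 6, 7, 9.
Primary stress on the rightmost head = syllable 9.
Secondary stress on 3, 4, 6, 7: bra.ne.ˌbi.ˌro:.ka.ˌsu:.ˌpli:n.le.ˈrut.

primary 9, secondary 3, 4, 6, 7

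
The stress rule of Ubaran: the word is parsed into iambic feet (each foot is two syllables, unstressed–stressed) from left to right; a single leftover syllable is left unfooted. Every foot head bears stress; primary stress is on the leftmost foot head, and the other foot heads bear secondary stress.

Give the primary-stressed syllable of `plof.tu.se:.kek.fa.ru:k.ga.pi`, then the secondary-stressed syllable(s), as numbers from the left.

primary 2, secondary 4, 6, 8

Parse left to right into iambic (σˈσ) feet: (plof.ˈtu) (se:.ˈkek) (fa.ˈru:k) (ga.ˈpi).
Foot heads (stressed positions): 2, 4, 6, 8.
End Rule Leftmost: primary stress on the leftmost head = syllable 2.
Secondary stress on 4, 6, 8: plof.ˈtu.se:.ˌkek.fa.ˌru:k.ga.ˌpi.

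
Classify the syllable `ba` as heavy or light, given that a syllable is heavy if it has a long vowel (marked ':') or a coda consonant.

`ba`: short vowel, open (no coda). Short vowel, open → light.

light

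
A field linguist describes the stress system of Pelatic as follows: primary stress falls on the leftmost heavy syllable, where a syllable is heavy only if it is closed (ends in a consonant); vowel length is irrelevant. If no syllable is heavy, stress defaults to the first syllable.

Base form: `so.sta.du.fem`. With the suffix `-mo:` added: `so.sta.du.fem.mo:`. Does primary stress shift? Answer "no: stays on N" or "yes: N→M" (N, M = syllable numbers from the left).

Base `so.sta.du.fem` (4 syllables):
  Weights: 1 so L, 2 sta L, 3 du L, 4 fem H.
  Heavy syllables in the domain: 4. The leftmost is syllable 4 (fem).
  → primary stress on syllable 4.
Suffixed `so.sta.du.fem.mo:` (5 syllables):
  Weights: 1 so L, 2 sta L, 3 du L, 4 fem H, 5 mo: L.
  Heavy syllables in the domain: 4. The leftmost is syllable 4 (fem).
  → primary stress on syllable 4.

no: stays on 4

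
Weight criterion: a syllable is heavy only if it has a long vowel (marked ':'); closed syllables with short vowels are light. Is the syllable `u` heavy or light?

light

`u`: short vowel, open (no coda). Short vowel → light.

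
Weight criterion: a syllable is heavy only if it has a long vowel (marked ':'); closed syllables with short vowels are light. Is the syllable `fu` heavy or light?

`fu`: short vowel, open (no coda). Short vowel → light.

light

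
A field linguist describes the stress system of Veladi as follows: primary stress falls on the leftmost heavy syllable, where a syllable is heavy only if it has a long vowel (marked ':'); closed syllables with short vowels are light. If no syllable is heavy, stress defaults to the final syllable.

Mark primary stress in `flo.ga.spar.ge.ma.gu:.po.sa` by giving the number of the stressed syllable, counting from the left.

Weights: 1 flo L, 2 ga L, 3 spar L, 4 ge L, 5 ma L, 6 gu: H, 7 po L, 8 sa L.
Heavy syllables in the domain: 6. The leftmost is syllable 6 (gu:).
Primary stress: syllable 6 → flo.ga.spar.ge.ma.ˈgu:.po.sa.

6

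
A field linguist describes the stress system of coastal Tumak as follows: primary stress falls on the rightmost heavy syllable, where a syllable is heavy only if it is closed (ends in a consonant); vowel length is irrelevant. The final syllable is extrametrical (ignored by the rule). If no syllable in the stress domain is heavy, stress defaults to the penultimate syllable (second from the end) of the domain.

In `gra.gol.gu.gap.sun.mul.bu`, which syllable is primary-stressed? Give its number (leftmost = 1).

The final syllable (7, bu) is extrametrical; the stress domain is syllables 1–6.
Weights: 1 gra L, 2 gol H, 3 gu L, 4 gap H, 5 sun H, 6 mul H.
Heavy syllables in the domain: 2, 4, 5, 6. The rightmost is syllable 6 (mul).
Primary stress: syllable 6 → gra.gol.gu.gap.sun.ˈmul.bu.

6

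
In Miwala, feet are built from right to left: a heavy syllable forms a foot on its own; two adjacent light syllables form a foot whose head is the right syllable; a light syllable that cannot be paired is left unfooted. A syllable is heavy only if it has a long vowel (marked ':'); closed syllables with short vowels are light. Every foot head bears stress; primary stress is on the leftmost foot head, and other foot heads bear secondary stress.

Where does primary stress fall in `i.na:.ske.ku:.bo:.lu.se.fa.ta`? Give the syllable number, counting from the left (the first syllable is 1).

Weights: 1 i L, 2 na: H, 3 ske L, 4 ku: H, 5 bo: H, 6 lu L, 7 se L, 8 fa L, 9 ta L.
Parse right to left (heavy = foot alone; LL = one foot; stranded L unfooted): i (ˈna:) ske (ˈku:) (ˈbo:) (lu.ˈse) (fa.ˈta).
Foot heads: 2, 4, 5, 7, 9.
Primary stress on the leftmost head = syllable 2.
Primary stress: syllable 2 → i.ˈna:.ske.ku:.bo:.lu.se.fa.ta.

2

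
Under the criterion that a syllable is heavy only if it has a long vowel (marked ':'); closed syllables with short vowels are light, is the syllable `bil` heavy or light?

light

`bil`: short vowel, closed (coda /l/). Short vowel → light.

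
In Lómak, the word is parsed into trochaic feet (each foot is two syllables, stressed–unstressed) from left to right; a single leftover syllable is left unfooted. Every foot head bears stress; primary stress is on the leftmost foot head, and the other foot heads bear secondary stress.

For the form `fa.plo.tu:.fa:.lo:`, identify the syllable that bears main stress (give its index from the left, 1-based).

1

Parse left to right into trochaic (ˈσσ) feet: (ˈfa.plo) (ˈtu:.fa:) lo:. Syllable 5 is left unfooted.
Foot heads (stressed positions): 1, 3.
End Rule Leftmost: primary stress on the leftmost head = syllable 1.
Primary stress: syllable 1 → ˈfa.plo.tu:.fa:.lo:.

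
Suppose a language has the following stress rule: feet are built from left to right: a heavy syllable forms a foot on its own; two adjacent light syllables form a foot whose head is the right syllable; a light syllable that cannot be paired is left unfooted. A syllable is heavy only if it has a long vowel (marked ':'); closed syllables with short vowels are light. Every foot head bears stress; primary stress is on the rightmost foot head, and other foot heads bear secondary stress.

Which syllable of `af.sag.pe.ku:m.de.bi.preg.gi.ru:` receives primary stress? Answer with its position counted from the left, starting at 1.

9

Weights: 1 af L, 2 sag L, 3 pe L, 4 ku:m H, 5 de L, 6 bi L, 7 preg L, 8 gi L, 9 ru: H.
Parse left to right (heavy = foot alone; LL = one foot; stranded L unfooted): (af.ˈsag) pe (ˈku:m) (de.ˈbi) (preg.ˈgi) (ˈru:).
Foot heads: 2, 4, 6, 8, 9.
Primary stress on the rightmost head = syllable 9.
Primary stress: syllable 9 → af.sag.pe.ku:m.de.bi.preg.gi.ˈru:.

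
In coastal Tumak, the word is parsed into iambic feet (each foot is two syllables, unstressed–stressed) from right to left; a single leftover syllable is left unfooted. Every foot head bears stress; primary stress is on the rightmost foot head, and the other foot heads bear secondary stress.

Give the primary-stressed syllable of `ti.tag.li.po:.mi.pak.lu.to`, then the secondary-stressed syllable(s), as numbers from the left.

primary 8, secondary 2, 4, 6

Parse right to left into iambic (σˈσ) feet: (ti.ˈtag) (li.ˈpo:) (mi.ˈpak) (lu.ˈto).
Foot heads (stressed positions): 2, 4, 6, 8.
End Rule Rightmost: primary stress on the rightmost head = syllable 8.
Secondary stress on 2, 4, 6: ti.ˌtag.li.ˌpo:.mi.ˌpak.lu.ˈto.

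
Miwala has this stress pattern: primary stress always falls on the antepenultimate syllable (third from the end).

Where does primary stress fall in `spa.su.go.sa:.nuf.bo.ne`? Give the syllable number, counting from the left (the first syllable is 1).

The word has 7 syllables; the antepenultimate syllable (third from the end) is syllable 5 (nuf).
Primary stress: syllable 5 → spa.su.go.sa:.ˈnuf.bo.ne.

5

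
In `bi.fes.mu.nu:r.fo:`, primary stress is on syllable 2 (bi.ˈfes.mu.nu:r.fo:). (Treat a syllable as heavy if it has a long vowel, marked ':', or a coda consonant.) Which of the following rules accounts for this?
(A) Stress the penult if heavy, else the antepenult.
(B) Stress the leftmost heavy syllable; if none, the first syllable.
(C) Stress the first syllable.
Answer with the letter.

B

Rule A → syllable 4 (observed: 2).
Rule B → syllable 2 ✓.
Rule C → syllable 1 (observed: 2).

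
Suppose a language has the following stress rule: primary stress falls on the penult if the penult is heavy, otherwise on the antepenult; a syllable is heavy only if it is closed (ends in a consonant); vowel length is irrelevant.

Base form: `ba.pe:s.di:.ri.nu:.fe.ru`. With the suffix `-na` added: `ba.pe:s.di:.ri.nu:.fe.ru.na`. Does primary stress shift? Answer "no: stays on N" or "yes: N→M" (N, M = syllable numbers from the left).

Base `ba.pe:s.di:.ri.nu:.fe.ru` (7 syllables):
  Weights: 5 nu: L, 6 fe L, 7 ru L.
  The penult (syllable 6, fe) is light, so stress falls on the antepenult (syllable 5, nu:).
  → primary stress on syllable 5.
Suffixed `ba.pe:s.di:.ri.nu:.fe.ru.na` (8 syllables):
  Weights: 6 fe L, 7 ru L, 8 na L.
  The penult (syllable 7, ru) is light, so stress falls on the antepenult (syllable 6, fe).
  → primary stress on syllable 6.

yes: 5→6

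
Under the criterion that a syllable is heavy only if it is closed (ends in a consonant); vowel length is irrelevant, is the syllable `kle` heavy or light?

`kle`: short vowel, open (no coda). Open (no coda) → light.

light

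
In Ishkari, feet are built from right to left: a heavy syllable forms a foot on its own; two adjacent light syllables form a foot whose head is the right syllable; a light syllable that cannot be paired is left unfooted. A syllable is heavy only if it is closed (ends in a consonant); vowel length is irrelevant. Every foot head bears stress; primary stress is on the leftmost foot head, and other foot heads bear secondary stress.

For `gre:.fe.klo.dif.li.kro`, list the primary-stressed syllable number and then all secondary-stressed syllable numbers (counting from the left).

primary 3, secondary 4, 6

Weights: 1 gre: L, 2 fe L, 3 klo L, 4 dif H, 5 li L, 6 kro L.
Parse right to left (heavy = foot alone; LL = one foot; stranded L unfooted): gre: (fe.ˈklo) (ˈdif) (li.ˈkro).
Foot heads: 3, 4, 6.
Primary stress on the leftmost head = syllable 3.
Secondary stress on 4, 6: gre:.fe.ˈklo.ˌdif.li.ˌkro.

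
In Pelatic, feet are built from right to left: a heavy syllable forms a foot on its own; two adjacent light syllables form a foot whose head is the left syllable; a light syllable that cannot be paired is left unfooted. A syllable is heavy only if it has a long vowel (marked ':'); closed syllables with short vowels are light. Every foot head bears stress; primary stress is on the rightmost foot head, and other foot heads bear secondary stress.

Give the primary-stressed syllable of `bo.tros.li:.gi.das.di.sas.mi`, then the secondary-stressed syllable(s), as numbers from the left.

primary 7, secondary 1, 3, 5

Weights: 1 bo L, 2 tros L, 3 li: H, 4 gi L, 5 das L, 6 di L, 7 sas L, 8 mi L.
Parse right to left (heavy = foot alone; LL = one foot; stranded L unfooted): (ˈbo.tros) (ˈli:) gi (ˈdas.di) (ˈsas.mi).
Foot heads: 1, 3, 5, 7.
Primary stress on the rightmost head = syllable 7.
Secondary stress on 1, 3, 5: ˌbo.tros.ˌli:.gi.ˌdas.di.ˈsas.mi.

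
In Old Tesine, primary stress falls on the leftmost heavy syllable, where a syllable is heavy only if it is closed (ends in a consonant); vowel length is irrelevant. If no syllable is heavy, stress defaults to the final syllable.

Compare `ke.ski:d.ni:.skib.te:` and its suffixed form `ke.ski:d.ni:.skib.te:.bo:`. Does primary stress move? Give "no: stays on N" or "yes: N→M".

no: stays on 2

Base `ke.ski:d.ni:.skib.te:` (5 syllables):
  Weights: 1 ke L, 2 ski:d H, 3 ni: L, 4 skib H, 5 te: L.
  Heavy syllables in the domain: 2, 4. The leftmost is syllable 2 (ski:d).
  → primary stress on syllable 2.
Suffixed `ke.ski:d.ni:.skib.te:.bo:` (6 syllables):
  Weights: 1 ke L, 2 ski:d H, 3 ni: L, 4 skib H, 5 te: L, 6 bo: L.
  Heavy syllables in the domain: 2, 4. The leftmost is syllable 2 (ski:d).
  → primary stress on syllable 2.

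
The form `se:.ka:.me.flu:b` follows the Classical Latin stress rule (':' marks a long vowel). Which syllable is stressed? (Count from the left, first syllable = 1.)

2

Classical Latin: stress the penult if heavy (long vowel or closed), else the antepenult.
Weights: 2 ka: H, 3 me L, 4 flu:b H.
The penult (syllable 3, me) is light, so stress falls on the antepenult (syllable 2, ka:).
Stress on syllable 2: se:.ˈka:.me.flu:b.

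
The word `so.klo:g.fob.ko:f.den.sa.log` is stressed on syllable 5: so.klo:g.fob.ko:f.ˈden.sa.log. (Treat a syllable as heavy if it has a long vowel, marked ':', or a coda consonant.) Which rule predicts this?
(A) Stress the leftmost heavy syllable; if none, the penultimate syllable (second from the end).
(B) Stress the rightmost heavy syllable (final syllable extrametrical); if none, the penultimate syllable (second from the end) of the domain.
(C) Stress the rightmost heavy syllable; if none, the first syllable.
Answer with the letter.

Rule A → syllable 2 (observed: 5).
Rule B → syllable 5 ✓.
Rule C → syllable 7 (observed: 5).

B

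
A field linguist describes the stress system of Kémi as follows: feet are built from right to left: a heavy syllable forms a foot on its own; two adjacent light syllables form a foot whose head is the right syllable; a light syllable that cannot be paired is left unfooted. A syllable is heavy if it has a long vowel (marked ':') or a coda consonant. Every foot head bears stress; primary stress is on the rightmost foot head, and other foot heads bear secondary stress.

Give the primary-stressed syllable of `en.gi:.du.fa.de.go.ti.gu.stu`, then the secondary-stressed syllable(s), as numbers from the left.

primary 9, secondary 1, 2, 5, 7

Weights: 1 en H, 2 gi: H, 3 du L, 4 fa L, 5 de L, 6 go L, 7 ti L, 8 gu L, 9 stu L.
Parse right to left (heavy = foot alone; LL = one foot; stranded L unfooted): (ˈen) (ˈgi:) du (fa.ˈde) (go.ˈti) (gu.ˈstu).
Foot heads: 1, 2, 5, 7, 9.
Primary stress on the rightmost head = syllable 9.
Secondary stress on 1, 2, 5, 7: ˌen.ˌgi:.du.fa.ˌde.go.ˌti.gu.ˈstu.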